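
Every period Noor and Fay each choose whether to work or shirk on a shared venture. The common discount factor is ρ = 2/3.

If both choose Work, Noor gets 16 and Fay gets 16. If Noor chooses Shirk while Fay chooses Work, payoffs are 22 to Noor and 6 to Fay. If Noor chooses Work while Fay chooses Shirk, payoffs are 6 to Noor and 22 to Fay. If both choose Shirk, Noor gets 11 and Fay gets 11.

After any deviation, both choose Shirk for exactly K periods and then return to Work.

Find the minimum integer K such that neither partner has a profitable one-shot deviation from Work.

3

Need Σ_{k=1}^{K} ρ^k ≥ (22−16)/(16−11) = 1.2000 at ρ = 2/3.
At K = 2 the sum is 1.1111 < 1.2000; at K = 3 it is 1.4074 ≥ 1.2000.
So the minimum punishment length is K = 3.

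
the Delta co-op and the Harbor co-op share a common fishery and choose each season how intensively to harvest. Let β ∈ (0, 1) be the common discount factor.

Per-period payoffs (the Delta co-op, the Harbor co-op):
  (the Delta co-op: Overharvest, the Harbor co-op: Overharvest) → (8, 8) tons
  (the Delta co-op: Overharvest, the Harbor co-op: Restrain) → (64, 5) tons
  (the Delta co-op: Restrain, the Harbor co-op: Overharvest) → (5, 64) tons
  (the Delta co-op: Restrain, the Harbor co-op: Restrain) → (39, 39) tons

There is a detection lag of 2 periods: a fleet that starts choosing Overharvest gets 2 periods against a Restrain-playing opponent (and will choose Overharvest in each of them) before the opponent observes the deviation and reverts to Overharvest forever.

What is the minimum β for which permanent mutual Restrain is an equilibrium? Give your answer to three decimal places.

0.668

Deviating for the 2 undetected periods gains 64−39 = 25 per period over cooperation, then loses 39−8 = 31 per period forever once punishment starts.
Gain: 25(1 + β + … + β^1); loss: 31·β^2/(1−β).
No profitable deviation ⇔ 25(1−β^2) ≤ 31·β^2, i.e. β^2 ≥ 25/(25+31) = 25/56.
Hence β ≥ (25/56)^(1/2) ≈ 0.668.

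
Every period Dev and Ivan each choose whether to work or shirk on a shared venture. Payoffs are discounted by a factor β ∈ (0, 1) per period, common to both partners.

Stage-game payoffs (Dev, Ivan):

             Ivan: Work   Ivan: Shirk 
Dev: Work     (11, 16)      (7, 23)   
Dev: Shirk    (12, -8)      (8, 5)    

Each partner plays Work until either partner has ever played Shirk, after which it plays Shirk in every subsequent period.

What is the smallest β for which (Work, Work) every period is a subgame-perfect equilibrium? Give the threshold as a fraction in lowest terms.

7/18

Dev: cooperation gives 11 each period; deviation gives 12 once then 8 forever.
  11/(1−β) ≥ 12 + 8β/(1−β) ⇒ β ≥ 1/4.
Ivan: cooperation gives 16 each period; deviation gives 23 once then 5 forever.
  β ≥ 7/18.
Both must hold, so the binding constraint is Ivan's: β ≥ 7/18.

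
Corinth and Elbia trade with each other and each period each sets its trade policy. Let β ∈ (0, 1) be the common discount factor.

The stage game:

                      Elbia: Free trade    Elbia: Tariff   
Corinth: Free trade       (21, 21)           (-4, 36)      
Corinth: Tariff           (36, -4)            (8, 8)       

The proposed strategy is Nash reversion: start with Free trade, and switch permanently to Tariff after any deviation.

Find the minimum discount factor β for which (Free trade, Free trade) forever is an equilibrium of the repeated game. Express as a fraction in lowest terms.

Under grim trigger the critical discount factor is (T−C)/(T−P) with T = 36, C = 21, P = 8.
β* = (36−21)/(36−8) = 15/28.

15/28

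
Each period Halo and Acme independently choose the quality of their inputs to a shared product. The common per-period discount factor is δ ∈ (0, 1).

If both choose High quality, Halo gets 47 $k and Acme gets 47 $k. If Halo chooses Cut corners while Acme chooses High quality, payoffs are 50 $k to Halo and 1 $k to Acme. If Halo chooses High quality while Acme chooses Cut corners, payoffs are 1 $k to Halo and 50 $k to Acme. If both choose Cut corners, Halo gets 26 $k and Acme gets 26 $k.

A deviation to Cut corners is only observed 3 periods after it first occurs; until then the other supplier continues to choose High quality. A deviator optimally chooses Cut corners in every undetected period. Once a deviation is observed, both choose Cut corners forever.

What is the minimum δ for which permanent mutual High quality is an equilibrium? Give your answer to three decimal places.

Deviating for the 3 undetected periods gains 50−47 = 3 per period over cooperation, then loses 47−26 = 21 per period forever once punishment starts.
Gain: 3(1 + δ + … + δ^2); loss: 21·δ^3/(1−δ).
No profitable deviation ⇔ 3(1−δ^3) ≤ 21·δ^3, i.e. δ^3 ≥ 3/(3+21) = 1/8.
Hence δ ≥ (1/8)^(1/3) ≈ 0.500.

0.500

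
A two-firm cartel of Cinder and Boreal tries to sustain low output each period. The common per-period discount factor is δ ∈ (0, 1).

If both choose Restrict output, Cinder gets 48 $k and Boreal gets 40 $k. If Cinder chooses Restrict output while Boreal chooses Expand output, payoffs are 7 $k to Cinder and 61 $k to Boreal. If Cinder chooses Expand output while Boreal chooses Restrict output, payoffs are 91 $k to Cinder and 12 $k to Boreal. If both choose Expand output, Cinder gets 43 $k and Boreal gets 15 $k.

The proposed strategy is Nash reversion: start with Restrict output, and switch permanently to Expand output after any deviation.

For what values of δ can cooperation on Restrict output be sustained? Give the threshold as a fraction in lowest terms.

43/48

Cinder's threshold: (91−48)/(91−43) = 43/48.
Boreal's threshold: (61−40)/(61−15) = 21/46.
43/48 > 21/46, so Cinder binds and δ* = 43/48.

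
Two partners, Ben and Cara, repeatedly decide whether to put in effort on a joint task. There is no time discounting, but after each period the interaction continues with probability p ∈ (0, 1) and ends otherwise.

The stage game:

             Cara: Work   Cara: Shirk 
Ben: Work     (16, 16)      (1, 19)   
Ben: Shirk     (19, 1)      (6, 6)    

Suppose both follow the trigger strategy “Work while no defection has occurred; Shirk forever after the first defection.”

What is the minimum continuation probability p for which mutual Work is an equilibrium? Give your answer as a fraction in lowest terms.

3/13

With no time discounting, the continuation probability p plays the role of the discount factor.
Grim-trigger IC: 16/(1−p) ≥ 19 + 6p/(1−p) ⇒ p ≥ (19−16)/(19−6) = 3/13.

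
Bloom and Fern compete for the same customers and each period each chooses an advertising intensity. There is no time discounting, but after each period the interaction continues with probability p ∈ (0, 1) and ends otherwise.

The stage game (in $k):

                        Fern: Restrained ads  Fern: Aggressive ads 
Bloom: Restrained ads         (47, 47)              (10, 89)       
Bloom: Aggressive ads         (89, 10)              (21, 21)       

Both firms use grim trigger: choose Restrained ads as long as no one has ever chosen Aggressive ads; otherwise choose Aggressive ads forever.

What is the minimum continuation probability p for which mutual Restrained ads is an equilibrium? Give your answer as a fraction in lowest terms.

21/34

With no time discounting, the continuation probability p plays the role of the discount factor.
Grim-trigger IC: 47/(1−p) ≥ 89 + 21p/(1−p) ⇒ p ≥ (89−47)/(89−21) = 21/34.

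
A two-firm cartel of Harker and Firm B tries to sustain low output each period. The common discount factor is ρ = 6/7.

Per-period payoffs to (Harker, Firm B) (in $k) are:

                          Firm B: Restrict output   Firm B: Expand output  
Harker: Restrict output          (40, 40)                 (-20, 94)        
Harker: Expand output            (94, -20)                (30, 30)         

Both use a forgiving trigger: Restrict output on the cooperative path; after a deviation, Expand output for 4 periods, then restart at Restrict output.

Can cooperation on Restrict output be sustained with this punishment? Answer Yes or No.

No

Comparing payoff streams over the 5 periods until play realigns: cooperate → 40(1+ρ+…+ρ^4); deviate → 94 + 30(ρ+…+ρ^4).
Cooperation is sustained iff (40−30)(ρ+…+ρ^4) ≥ 94−40.
ρ+…+ρ^4 = 6/7·(1−(6/7)^4)/(1−6/7) = 2.7613, and (94−40)/(40−30) = 5.4000.
2.7613 < 5.4000, so cooperation is not sustainable.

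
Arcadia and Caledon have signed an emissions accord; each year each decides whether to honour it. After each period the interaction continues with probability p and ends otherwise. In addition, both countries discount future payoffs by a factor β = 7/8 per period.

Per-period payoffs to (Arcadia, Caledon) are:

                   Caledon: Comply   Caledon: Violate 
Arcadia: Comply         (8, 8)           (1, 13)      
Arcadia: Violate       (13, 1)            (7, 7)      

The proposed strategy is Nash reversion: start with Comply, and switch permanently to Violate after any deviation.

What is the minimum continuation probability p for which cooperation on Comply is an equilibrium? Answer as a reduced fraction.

With continuation probability p and discount β, the effective per-period discount factor is βp.
Grim-trigger IC: βp ≥ (13−8)/(13−7) = 5/6.
So p ≥ (5/6)/(7/8) = 20/21.

20/21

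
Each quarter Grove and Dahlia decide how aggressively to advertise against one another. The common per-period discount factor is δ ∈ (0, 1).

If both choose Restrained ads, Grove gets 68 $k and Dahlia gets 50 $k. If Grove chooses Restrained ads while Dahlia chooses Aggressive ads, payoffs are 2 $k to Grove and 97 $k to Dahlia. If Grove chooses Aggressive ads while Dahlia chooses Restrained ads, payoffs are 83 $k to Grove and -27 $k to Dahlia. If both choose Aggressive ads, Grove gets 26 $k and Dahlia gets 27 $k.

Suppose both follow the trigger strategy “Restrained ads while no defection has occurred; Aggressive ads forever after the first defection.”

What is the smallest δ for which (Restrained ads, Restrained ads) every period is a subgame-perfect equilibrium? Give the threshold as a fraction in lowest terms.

For Grove: deviation gain 83−68 = 15, per-period punishment loss 68−26 = 42. IC gives δ ≥ 15/57 = 5/19.
For Dahlia: gain 47, loss 23 per period, so δ ≥ 47/70.
The tighter constraint is Dahlia's, so cooperation needs δ ≥ 47/70.

47/70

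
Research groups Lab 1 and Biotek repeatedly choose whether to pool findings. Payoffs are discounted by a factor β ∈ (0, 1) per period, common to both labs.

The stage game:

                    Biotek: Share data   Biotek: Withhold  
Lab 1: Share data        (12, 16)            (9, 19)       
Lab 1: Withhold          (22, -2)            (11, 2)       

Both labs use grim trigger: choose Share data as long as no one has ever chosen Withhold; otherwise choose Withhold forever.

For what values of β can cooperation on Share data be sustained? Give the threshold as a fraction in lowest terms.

10/11

For Lab 1: deviation gain 22−12 = 10, per-period punishment loss 12−11 = 1. IC gives β ≥ 10/11.
For Biotek: gain 3, loss 14 per period, so β ≥ 3/17.
The tighter constraint is Lab 1's, so cooperation needs β ≥ 10/11.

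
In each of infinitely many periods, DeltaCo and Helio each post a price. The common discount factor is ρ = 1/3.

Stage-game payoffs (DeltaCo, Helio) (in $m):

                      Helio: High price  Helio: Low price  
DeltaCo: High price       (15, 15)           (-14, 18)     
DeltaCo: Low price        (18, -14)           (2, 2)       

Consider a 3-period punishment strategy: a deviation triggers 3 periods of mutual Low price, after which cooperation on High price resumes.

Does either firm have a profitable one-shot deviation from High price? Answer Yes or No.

Comparing payoff streams over the 4 periods until play realigns: cooperate → 15(1+ρ+…+ρ^3); deviate → 18 + 2(ρ+…+ρ^3).
Cooperation is sustained iff (15−2)(ρ+…+ρ^3) ≥ 18−15.
ρ+…+ρ^3 = 1/3·(1−(1/3)^3)/(1−1/3) = 0.4815, and (18−15)/(15−2) = 0.2308.
0.4815 ≥ 0.2308, so cooperation is sustainable.

No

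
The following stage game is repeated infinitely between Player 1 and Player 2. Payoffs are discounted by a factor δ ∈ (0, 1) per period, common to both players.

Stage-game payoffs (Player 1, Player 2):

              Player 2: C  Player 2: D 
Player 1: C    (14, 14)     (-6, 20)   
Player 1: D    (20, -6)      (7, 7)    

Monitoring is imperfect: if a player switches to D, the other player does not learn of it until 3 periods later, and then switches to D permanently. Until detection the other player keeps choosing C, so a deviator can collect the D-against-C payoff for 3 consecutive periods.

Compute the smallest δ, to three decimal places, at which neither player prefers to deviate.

Deviating for the 3 undetected periods gains 20−14 = 6 per period over cooperation, then loses 14−7 = 7 per period forever once punishment starts.
Gain: 6(1 + δ + … + δ^2); loss: 7·δ^3/(1−δ).
No profitable deviation ⇔ 6(1−δ^3) ≤ 7·δ^3, i.e. δ^3 ≥ 6/(6+7) = 6/13.
Hence δ ≥ (6/13)^(1/3) ≈ 0.773.

0.773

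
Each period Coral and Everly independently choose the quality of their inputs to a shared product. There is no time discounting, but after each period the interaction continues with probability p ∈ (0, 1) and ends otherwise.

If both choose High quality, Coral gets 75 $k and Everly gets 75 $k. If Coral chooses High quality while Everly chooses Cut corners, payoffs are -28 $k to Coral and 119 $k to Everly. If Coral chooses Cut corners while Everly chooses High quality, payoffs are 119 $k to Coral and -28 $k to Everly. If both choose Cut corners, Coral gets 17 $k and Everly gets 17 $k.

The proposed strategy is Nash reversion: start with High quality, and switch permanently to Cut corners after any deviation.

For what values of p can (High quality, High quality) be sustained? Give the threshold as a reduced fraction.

With no time discounting, the continuation probability p plays the role of the discount factor.
Grim-trigger IC: 75/(1−p) ≥ 119 + 17p/(1−p) ⇒ p ≥ (119−75)/(119−17) = 22/51.

22/51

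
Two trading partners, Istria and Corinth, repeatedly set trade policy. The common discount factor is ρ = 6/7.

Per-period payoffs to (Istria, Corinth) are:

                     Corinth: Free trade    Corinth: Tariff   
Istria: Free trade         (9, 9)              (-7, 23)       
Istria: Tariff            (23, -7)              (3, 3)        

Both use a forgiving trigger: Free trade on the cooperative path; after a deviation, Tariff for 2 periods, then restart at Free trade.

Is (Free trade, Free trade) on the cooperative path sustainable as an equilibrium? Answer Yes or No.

No

Comparing payoff streams over the 3 periods until play realigns: cooperate → 9(1+ρ+…+ρ^2); deviate → 23 + 3(ρ+…+ρ^2).
Cooperation is sustained iff (9−3)(ρ+…+ρ^2) ≥ 23−9.
ρ+…+ρ^2 = 6/7·(1−(6/7)^2)/(1−6/7) = 1.5918, and (23−9)/(9−3) = 2.3333.
1.5918 < 2.3333, so cooperation is not sustainable.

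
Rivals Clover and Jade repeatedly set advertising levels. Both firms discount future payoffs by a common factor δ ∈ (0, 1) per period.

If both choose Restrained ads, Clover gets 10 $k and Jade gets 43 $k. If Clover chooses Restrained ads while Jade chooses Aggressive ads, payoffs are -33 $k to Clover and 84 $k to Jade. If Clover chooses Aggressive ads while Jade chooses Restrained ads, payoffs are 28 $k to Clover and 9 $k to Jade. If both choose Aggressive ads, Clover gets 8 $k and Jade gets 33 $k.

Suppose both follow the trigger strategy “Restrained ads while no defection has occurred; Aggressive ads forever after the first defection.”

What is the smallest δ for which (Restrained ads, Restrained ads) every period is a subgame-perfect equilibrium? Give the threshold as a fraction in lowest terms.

9/10

Clover: cooperation gives 10 each period; deviation gives 28 once then 8 forever.
  10/(1−δ) ≥ 28 + 8δ/(1−δ) ⇒ δ ≥ 18/20 = 9/10.
Jade: cooperation gives 43 each period; deviation gives 84 once then 33 forever.
  δ ≥ 41/51.
Both must hold, so the binding constraint is Clover's: δ ≥ 9/10.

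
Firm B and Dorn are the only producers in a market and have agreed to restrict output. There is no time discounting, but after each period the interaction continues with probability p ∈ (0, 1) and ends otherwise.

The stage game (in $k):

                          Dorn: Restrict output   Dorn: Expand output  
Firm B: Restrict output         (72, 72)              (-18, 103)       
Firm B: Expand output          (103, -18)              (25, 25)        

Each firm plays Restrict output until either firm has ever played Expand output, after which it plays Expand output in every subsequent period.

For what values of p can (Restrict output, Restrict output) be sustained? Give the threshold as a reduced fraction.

With no time discounting, the continuation probability p plays the role of the discount factor.
Grim-trigger IC: 72/(1−p) ≥ 103 + 25p/(1−p) ⇒ p ≥ (103−72)/(103−25) = 31/78.

31/78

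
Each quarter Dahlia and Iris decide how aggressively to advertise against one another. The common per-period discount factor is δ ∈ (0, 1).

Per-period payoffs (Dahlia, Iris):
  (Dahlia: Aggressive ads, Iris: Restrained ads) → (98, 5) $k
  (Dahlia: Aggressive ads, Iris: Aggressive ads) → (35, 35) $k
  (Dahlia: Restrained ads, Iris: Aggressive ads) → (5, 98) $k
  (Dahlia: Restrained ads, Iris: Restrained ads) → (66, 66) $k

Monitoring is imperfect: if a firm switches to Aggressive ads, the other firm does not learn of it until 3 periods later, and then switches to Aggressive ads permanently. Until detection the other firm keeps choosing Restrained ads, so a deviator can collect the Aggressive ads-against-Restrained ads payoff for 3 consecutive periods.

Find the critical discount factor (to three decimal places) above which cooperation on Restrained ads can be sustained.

0.798

A deviator earns 98 for 3 periods, then 35 forever; cooperating earns 66 forever. Multiplying the IC by (1−δ):
66 ≥ 98(1−δ^3) + 35δ^3, so 63·δ^3 ≥ 32 and δ^3 ≥ 32/63.
δ ≥ (32/63)^(1/3) ≈ 0.798.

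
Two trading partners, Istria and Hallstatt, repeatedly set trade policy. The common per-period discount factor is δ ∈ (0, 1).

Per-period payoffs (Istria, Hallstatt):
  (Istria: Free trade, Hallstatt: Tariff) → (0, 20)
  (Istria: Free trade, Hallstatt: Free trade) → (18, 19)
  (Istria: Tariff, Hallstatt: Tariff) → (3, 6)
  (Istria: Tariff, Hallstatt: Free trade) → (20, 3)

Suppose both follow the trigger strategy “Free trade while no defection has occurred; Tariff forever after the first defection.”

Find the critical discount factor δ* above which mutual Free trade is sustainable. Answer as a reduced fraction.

Istria: cooperation gives 18 each period; deviation gives 20 once then 3 forever.
  18/(1−δ) ≥ 20 + 3δ/(1−δ) ⇒ δ ≥ 2/17.
Hallstatt: cooperation gives 19 each period; deviation gives 20 once then 6 forever.
  δ ≥ 1/14.
Both must hold, so the binding constraint is Istria's: δ ≥ 2/17.

2/17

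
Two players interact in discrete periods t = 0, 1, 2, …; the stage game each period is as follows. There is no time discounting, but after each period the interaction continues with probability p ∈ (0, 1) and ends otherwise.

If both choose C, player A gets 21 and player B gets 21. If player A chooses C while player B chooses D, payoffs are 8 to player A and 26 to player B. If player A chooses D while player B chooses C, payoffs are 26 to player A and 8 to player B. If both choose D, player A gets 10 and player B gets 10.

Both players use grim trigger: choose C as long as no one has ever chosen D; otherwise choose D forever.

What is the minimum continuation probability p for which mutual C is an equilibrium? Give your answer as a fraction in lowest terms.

5/16

Expected cooperation value is 21 + p·21 + p²·21 + … = 21/(1−p); deviation gives 26 + p·10/(1−p).
21 ≥ 26(1−p) + 10p ⇒ 16p ≥ 5 ⇒ p ≥ 5/16.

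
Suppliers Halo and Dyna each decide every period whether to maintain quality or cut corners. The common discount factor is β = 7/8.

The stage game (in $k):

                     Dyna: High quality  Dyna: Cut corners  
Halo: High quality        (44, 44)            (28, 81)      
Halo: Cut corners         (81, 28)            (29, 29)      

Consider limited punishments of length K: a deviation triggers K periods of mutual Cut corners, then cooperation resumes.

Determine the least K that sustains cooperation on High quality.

4

IC: β(1−β^K)/(1−β) ≥ (81−44)/(44−29) = 37/15.
With β = 7/8: need 1 − β^K ≥ 37/15·(1−7/8)/(7/8), i.e. β^K ≤ 0.6476.
Since (7/8)^3 = 0.6699 and (7/8)^4 = 0.5862, the smallest such K is 4.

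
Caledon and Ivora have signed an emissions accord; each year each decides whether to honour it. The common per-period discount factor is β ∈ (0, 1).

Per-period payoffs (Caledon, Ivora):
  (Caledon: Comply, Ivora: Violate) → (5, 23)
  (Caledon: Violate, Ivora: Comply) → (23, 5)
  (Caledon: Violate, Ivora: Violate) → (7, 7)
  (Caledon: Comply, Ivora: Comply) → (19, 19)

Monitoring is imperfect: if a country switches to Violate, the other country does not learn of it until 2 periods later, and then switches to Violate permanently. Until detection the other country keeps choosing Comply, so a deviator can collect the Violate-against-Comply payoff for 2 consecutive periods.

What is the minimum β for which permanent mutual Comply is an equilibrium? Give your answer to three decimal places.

0.500

The best deviation is to choose Violate for all 2 undetected periods, earning 23 each, then 7 forever once detected.
Deviation value: 23(1−β^2)/(1−β) + 7β^2/(1−β); cooperation value: 19/(1−β).
IC: 19 ≥ 23(1−β^2) + 7β^2 = 23 − 16β^2.
So β^2 ≥ 4/16 = 1/4, giving β ≥ (1/4)^(1/2) ≈ 0.500.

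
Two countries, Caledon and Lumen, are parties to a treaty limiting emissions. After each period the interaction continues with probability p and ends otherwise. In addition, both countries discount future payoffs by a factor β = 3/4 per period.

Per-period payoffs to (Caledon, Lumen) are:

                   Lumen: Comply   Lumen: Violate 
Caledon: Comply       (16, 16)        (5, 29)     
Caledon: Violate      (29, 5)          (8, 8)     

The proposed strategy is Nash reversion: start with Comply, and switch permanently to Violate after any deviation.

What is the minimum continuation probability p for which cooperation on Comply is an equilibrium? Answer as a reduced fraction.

52/63

Expected continuation weight on next period's payoff is β·p = 3/4·p, which plays the role of the discount factor.
Cooperation requires 3/4·p ≥ (29−16)/(29−8) = 13/21, hence p ≥ 52/63.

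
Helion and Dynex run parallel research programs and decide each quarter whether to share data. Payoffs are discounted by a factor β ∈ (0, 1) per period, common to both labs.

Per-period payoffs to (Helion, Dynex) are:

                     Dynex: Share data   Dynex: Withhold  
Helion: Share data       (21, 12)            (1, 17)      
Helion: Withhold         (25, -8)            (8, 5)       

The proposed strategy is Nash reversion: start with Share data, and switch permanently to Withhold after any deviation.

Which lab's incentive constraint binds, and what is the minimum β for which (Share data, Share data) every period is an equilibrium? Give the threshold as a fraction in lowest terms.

For Helion: deviation gain 25−21 = 4, per-period punishment loss 21−8 = 13. IC gives β ≥ 4/17.
For Dynex: gain 5, loss 7 per period, so β ≥ 5/12.
The tighter constraint is Dynex's, so cooperation needs β ≥ 5/12.

Dynex; β ≥ 5/12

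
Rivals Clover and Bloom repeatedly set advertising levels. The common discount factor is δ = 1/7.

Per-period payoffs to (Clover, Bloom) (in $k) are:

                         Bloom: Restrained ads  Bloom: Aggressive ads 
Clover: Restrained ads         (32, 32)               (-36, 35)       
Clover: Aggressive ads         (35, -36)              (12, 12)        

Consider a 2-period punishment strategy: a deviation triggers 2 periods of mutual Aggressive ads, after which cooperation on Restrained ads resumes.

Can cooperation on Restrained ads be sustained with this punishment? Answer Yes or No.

A one-shot deviation gives 35 now, then 12 for 2 periods, then back to 32.
Gain from deviating: (35−32) today; loss: (32−12) in each of the next 2 periods.
No-deviation condition: (32−12)(δ+…+δ^2) ≥ 35−32, i.e. δ+…+δ^2 ≥ 3/20.
At δ = 1/7: δ+…+δ^2 = 0.1633 ≥ 0.1500.
So cooperation is sustainable.

Yes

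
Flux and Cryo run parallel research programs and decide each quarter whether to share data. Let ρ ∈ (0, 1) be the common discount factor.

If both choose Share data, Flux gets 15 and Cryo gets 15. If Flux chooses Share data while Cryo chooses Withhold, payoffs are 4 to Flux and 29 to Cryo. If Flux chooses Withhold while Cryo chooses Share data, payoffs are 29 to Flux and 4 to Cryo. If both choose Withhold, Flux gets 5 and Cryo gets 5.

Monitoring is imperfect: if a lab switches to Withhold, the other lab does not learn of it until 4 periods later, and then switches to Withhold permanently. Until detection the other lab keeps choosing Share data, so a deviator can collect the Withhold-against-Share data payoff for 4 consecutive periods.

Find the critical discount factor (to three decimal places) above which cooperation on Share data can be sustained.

0.874

A deviator earns 29 for 4 periods, then 5 forever; cooperating earns 15 forever. Multiplying the IC by (1−ρ):
15 ≥ 29(1−ρ^4) + 5ρ^4, so 24·ρ^4 ≥ 14 and ρ^4 ≥ 7/12.
ρ ≥ (7/12)^(1/4) ≈ 0.874.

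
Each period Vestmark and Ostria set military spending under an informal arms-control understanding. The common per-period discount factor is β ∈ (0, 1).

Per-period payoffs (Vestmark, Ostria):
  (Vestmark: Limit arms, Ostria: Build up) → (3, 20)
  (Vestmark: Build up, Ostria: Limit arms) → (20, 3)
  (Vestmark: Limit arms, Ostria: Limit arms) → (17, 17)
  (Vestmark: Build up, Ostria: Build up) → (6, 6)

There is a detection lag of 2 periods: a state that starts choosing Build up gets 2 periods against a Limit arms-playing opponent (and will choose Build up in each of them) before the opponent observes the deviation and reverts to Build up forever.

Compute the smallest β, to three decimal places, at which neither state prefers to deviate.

Deviating for the 2 undetected periods gains 20−17 = 3 per period over cooperation, then loses 17−6 = 11 per period forever once punishment starts.
Gain: 3(1 + β + … + β^1); loss: 11·β^2/(1−β).
No profitable deviation ⇔ 3(1−β^2) ≤ 11·β^2, i.e. β^2 ≥ 3/(3+11) = 3/14.
Hence β ≥ (3/14)^(1/2) ≈ 0.463.

0.463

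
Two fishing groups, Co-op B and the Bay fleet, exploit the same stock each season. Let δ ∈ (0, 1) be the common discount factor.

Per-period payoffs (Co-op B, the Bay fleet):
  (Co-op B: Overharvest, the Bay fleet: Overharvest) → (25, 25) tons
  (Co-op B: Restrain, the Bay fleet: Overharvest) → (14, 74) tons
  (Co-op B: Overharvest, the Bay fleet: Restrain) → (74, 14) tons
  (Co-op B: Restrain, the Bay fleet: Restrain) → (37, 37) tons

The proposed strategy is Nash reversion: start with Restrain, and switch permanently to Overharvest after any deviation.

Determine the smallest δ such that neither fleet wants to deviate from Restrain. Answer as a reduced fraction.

One-period gain from deviating is 74 − 37 = 37. The loss is 37 − 25 = 12 in every subsequent period, with present value 12·δ/(1−δ).
Deviation is unprofitable when 12·δ/(1−δ) ≥ 37, i.e. δ/(1−δ) ≥ 37/12.
Equivalently δ ≥ 37/(37+12) = 37/49.

37/49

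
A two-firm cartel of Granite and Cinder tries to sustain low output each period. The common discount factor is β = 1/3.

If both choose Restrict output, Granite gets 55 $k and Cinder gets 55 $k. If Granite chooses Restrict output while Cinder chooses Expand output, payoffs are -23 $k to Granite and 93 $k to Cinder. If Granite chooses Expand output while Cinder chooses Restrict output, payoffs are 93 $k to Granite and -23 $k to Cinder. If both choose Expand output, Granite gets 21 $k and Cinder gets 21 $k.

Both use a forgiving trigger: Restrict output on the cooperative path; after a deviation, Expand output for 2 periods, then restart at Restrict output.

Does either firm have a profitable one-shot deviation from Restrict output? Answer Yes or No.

Yes

IC: β+…+β^2 ≥ (93−55)/(55−21) = 19/17.
At β = 1/3: partial sum = 0.4444 < 1.1176. Cooperation not sustainable.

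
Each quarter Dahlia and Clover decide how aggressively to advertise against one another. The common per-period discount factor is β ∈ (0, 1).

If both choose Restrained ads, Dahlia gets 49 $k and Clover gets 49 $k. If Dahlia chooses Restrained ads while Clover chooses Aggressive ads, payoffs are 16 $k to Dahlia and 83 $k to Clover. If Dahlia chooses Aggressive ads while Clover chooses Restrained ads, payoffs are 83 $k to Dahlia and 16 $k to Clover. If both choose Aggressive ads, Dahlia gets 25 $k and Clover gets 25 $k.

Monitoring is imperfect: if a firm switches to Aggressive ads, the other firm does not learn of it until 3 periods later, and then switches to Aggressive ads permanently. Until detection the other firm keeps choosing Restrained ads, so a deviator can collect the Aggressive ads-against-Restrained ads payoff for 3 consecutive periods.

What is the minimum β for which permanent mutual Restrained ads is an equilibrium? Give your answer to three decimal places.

The best deviation is to choose Aggressive ads for all 3 undetected periods, earning 83 each, then 25 forever once detected.
Deviation value: 83(1−β^3)/(1−β) + 25β^3/(1−β); cooperation value: 49/(1−β).
IC: 49 ≥ 83(1−β^3) + 25β^3 = 83 − 58β^3.
So β^3 ≥ 34/58 = 17/29, giving β ≥ (17/29)^(1/3) ≈ 0.837.

0.837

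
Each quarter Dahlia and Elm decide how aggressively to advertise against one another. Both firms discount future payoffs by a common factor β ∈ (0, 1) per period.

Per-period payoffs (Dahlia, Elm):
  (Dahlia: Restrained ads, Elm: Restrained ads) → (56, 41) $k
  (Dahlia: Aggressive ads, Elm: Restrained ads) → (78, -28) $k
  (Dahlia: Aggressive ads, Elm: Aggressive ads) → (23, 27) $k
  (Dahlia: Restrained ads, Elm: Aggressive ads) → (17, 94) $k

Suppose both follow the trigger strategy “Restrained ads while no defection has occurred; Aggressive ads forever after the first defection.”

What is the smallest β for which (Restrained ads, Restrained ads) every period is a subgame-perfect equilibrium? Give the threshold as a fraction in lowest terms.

Dahlia's threshold: (78−56)/(78−23) = 2/5.
Elm's threshold: (94−41)/(94−27) = 53/67.
2/5 < 53/67, so Elm binds and β* = 53/67.

53/67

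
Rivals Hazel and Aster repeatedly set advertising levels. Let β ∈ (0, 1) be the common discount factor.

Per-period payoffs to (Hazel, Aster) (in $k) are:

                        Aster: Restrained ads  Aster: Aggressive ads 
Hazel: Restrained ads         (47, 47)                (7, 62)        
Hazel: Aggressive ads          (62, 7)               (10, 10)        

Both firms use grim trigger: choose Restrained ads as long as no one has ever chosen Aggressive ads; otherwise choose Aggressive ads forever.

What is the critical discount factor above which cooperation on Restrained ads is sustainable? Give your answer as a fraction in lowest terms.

47/(1−β) ≥ 62 + 10β/(1−β)
47 ≥ 62 − 52β
β ≥ 15/52.

15/52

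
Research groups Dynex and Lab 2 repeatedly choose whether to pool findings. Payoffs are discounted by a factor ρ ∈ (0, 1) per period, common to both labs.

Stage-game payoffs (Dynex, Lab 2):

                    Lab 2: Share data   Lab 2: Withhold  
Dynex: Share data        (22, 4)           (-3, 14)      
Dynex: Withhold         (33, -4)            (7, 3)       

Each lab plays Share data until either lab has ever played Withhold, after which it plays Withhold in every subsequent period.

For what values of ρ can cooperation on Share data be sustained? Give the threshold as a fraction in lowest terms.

10/11

Dynex: cooperation gives 22 each period; deviation gives 33 once then 7 forever.
  22/(1−ρ) ≥ 33 + 7ρ/(1−ρ) ⇒ ρ ≥ 11/26.
Lab 2: cooperation gives 4 each period; deviation gives 14 once then 3 forever.
  ρ ≥ 10/11.
Both must hold, so the binding constraint is Lab 2's: ρ ≥ 10/11.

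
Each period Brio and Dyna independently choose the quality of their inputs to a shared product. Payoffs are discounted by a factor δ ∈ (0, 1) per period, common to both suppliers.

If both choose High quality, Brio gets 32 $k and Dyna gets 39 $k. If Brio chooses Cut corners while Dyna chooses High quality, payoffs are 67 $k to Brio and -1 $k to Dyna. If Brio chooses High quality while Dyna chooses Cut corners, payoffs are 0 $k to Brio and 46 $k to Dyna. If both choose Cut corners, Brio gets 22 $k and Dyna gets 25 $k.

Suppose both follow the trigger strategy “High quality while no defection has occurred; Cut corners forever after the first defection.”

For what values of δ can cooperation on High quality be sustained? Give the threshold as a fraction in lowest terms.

7/9

Brio: cooperation gives 32 each period; deviation gives 67 once then 22 forever.
  32/(1−δ) ≥ 67 + 22δ/(1−δ) ⇒ δ ≥ 35/45 = 7/9.
Dyna: cooperation gives 39 each period; deviation gives 46 once then 25 forever.
  δ ≥ 7/21 = 1/3.
Both must hold, so the binding constraint is Brio's: δ ≥ 7/9.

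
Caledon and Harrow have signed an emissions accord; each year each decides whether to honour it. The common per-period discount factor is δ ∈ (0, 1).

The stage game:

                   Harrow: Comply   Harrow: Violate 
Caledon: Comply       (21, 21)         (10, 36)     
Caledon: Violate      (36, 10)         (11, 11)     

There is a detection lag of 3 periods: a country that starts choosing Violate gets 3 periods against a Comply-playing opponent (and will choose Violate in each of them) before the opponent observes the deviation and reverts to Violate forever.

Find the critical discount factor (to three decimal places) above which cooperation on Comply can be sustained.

0.843

The best deviation is to choose Violate for all 3 undetected periods, earning 36 each, then 11 forever once detected.
Deviation value: 36(1−δ^3)/(1−δ) + 11δ^3/(1−δ); cooperation value: 21/(1−δ).
IC: 21 ≥ 36(1−δ^3) + 11δ^3 = 36 − 25δ^3.
So δ^3 ≥ 15/25 = 3/5, giving δ ≥ (3/5)^(1/3) ≈ 0.843.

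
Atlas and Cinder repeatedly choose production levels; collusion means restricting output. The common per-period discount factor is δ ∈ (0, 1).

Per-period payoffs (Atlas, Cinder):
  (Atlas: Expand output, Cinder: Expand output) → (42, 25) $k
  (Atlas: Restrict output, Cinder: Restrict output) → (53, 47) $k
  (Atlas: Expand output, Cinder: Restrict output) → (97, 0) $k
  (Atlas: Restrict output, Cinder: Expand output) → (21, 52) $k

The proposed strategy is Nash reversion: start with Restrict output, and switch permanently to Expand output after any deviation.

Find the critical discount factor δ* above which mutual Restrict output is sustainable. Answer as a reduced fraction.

4/5

Atlas's threshold: (97−53)/(97−42) = 4/5.
Cinder's threshold: (52−47)/(52−25) = 5/27.
4/5 > 5/27, so Atlas binds and δ* = 4/5.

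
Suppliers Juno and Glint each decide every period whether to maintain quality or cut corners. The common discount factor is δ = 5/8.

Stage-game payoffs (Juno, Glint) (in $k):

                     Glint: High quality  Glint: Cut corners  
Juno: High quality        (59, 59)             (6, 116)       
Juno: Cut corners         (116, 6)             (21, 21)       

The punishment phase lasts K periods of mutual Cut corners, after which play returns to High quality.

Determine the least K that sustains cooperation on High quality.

IC: δ(1−δ^K)/(1−δ) ≥ (116−59)/(59−21) = 3/2.
With δ = 5/8: need 1 − δ^K ≥ 3/2·(1−5/8)/(5/8), i.e. δ^K ≤ 0.1000.
Since (5/8)^4 = 0.1526 and (5/8)^5 = 0.0954, the smallest such K is 5.

5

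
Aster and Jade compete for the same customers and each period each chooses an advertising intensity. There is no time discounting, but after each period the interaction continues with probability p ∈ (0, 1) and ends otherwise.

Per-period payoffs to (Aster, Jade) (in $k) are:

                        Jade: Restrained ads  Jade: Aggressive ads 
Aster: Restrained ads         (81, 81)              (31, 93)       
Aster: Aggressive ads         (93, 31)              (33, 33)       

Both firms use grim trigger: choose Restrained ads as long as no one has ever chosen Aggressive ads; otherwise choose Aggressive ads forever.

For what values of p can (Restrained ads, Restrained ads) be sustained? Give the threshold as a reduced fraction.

Expected cooperation value is 81 + p·81 + p²·81 + … = 81/(1−p); deviation gives 93 + p·33/(1−p).
81 ≥ 93(1−p) + 33p ⇒ 60p ≥ 12 ⇒ p ≥ 12/60 = 1/5.

1/5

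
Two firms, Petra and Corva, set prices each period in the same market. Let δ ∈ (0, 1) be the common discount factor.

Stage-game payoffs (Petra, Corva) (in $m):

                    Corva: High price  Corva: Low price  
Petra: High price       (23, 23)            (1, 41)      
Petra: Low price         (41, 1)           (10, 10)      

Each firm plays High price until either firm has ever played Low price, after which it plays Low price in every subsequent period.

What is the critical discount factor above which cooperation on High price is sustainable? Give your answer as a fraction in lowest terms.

23/(1−δ) ≥ 41 + 10δ/(1−δ)
23 ≥ 41 − 31δ
δ ≥ 18/31.

18/31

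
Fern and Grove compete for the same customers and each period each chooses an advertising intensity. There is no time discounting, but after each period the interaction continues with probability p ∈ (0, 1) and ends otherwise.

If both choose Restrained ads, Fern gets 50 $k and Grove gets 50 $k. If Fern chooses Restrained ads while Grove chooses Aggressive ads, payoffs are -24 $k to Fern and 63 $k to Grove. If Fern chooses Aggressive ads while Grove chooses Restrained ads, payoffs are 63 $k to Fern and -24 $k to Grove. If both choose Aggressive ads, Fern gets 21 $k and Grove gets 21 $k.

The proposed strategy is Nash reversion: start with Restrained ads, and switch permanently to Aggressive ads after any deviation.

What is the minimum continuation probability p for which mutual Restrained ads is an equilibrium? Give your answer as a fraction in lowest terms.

With no time discounting, the continuation probability p plays the role of the discount factor.
Grim-trigger IC: 50/(1−p) ≥ 63 + 21p/(1−p) ⇒ p ≥ (63−50)/(63−21) = 13/42.

13/42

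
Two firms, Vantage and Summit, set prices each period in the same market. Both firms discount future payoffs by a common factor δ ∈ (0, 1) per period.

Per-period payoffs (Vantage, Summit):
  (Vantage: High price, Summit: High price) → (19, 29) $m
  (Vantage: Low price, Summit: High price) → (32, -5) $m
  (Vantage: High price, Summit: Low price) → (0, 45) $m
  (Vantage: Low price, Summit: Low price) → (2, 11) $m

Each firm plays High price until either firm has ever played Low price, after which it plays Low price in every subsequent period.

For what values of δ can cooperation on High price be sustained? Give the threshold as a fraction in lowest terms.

For Vantage: deviation gain 32−19 = 13, per-period punishment loss 19−2 = 17. IC gives δ ≥ 13/30.
For Summit: gain 16, loss 18 per period, so δ ≥ 16/34 = 8/17.
The tighter constraint is Summit's, so cooperation needs δ ≥ 8/17.

8/17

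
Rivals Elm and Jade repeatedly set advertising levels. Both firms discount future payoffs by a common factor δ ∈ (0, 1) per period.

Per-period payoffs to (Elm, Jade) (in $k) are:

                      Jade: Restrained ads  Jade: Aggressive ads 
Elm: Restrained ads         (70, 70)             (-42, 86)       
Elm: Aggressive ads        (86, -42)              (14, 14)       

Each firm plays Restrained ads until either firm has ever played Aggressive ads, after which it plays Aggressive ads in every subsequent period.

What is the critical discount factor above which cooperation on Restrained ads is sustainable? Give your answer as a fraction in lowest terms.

Cooperation forever yields 70 each period: 70/(1−δ).
Deviating yields 86 once, then 14 forever: 86 + 14δ/(1−δ).
No profitable deviation requires 70/(1−δ) ≥ 86 + 14δ/(1−δ).
Multiplying by (1−δ): 70 ≥ 86(1−δ) + 14δ = 86 − 72δ.
So 72δ ≥ 16, i.e. δ ≥ 16/72 = 2/9.

2/9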